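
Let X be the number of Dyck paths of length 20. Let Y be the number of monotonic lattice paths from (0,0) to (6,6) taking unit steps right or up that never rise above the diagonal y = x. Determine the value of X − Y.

Dyck paths of semilength n (length 2n) are counted by C_n; here n = 10. So X = C_10 = 16796.
Monotone paths in an n×n grid that stay weakly below the diagonal are counted by C_n; here n = 6. So Y = C_6 = 132.
X − Y = 16796 − 132 = 16664.

16664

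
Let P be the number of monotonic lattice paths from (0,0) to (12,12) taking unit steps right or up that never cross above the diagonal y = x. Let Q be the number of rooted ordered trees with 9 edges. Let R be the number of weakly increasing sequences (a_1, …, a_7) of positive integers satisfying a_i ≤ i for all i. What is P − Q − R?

202721

Sub-diagonal monotone paths from (0,0) to (12,12) biject with Dyck paths of semilength 12, giving C_12. So P = C_12 = 208012.
Rooted ordered trees with n edges are counted by C_n; here n = 9. So Q = C_9 = 4862.
Weakly increasing sequences with a_i ≤ i biject with Dyck paths of semilength 7, so there are C_7. So R = C_7 = 429.
P − Q − R = 208012 − 4862 − 429 = 202721.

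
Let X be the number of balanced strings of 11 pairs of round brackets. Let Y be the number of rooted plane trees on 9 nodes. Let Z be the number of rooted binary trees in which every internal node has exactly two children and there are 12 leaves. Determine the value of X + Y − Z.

1430

A balanced arrangement of 11 bracket pairs is a Dyck word of semilength 11, so the count is C_11. So X = C_11 = 58786.
A rooted plane tree on 9 nodes has 8 edges, and such trees are counted by C_8. So Y = C_8 = 1430.
A full binary tree with L leaves has L−1 internal nodes and is counted by C_{L−1}; L = 12 gives C_11. So Z = C_11 = 58786.
X + Y − Z = 58786 + 1430 − 58786 = 1430.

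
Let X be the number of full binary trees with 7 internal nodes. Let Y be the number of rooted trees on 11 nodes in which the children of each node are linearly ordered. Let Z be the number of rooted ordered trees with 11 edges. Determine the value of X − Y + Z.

Full binary trees with n internal nodes are counted by C_n; here n = 7. So X = C_7 = 429.
A rooted plane tree on 11 nodes has 10 edges, and such trees are counted by C_10. So Y = C_10 = 16796.
A rooted plane tree with 11 edges has 12 nodes, and the count is C_11. So Z = C_11 = 58786.
X − Y + Z = 429 − 16796 + 58786 = 42419.

42419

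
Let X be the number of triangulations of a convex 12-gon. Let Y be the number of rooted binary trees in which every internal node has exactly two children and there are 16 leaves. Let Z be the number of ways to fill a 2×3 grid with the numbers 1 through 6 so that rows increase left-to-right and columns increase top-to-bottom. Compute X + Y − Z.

9711636

A convex 12-gon is triangulated into 10 triangles, and the number of such triangulations is the Catalan number C_{12−2} = C_10. So X = C_10 = 16796.
A full binary tree with L leaves has L−1 internal nodes and is counted by C_{L−1}; L = 16 gives C_15. So Y = C_15 = 9694845.
Standard Young tableaux of shape 2×n are counted by C_n; here n = 3. So Z = C_3 = 5.
X + Y − Z = 16796 + 9694845 − 5 = 9711636.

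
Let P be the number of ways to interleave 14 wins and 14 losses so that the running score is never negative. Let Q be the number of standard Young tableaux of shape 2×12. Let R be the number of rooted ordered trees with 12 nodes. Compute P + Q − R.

Reading a vote for the leader as '(' and for the other as ')' turns such a sequence into a balanced string of 14 pairs, so the count is C_14. So P = C_14 = 2674440.
Standard Young tableaux of shape 2×n are counted by C_n; here n = 12. So Q = C_12 = 208012.
A rooted plane tree on 12 nodes has 11 edges, and such trees are counted by C_11. So R = C_11 = 58786.
P + Q − R = 2674440 + 208012 − 58786 = 2823666.

2823666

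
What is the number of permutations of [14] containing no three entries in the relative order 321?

For any fixed pattern of length 3, the pattern-avoiding permutations of [14] number C_14.
C_14 = C(28,14)/15 = 40116600/15 = 2674440.

2674440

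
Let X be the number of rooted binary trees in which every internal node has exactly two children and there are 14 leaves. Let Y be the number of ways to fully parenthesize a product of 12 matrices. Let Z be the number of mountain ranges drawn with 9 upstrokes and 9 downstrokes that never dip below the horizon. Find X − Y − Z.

679252

A full binary tree with L leaves has L−1 internal nodes and is counted by C_{L−1}; L = 14 gives C_13. So X = C_13 = 742900.
Ways to associate a product of 12 factors correspond to binary trees on 12 leaves, so the count is C_11. So Y = C_11 = 58786.
Dyck paths of semilength n (length 2n) are counted by C_n; here n = 9. So Z = C_9 = 4862.
X − Y − Z = 742900 − 58786 − 4862 = 679252.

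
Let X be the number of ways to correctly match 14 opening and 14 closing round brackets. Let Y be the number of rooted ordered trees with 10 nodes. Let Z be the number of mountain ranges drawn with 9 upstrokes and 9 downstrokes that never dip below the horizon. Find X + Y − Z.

A balanced arrangement of 14 bracket pairs is a Dyck word of semilength 14, so the count is C_14. So X = C_14 = 2674440.
Rooted ordered (plane) trees on m nodes have m−1 edges and are counted by C_{m−1}; m = 10 gives C_9. So Y = C_9 = 4862.
A Dyck path with 9 up-steps and 9 down-steps has semilength 9, so there are C_9 of them. So Z = C_9 = 4862.
X + Y − Z = 2674440 + 4862 − 4862 = 2674440.

2674440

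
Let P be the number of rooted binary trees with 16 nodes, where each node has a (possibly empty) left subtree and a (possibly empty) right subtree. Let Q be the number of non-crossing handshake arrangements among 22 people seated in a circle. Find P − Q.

Binary trees (left/right distinguished) on n nodes are counted by C_n; here n = 16. So P = C_16 = 35357670.
With 22 = 2·11 people, non-crossing handshake pairings are non-crossing perfect matchings on a circle, counted by C_11. So Q = C_11 = 58786.
P − Q = 35357670 − 58786 = 35298884.

35298884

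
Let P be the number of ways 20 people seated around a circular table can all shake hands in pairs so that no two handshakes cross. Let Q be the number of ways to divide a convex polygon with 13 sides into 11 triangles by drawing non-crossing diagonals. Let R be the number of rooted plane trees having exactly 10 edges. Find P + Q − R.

58786

Non-crossing handshake pairings of 2n people are counted by C_n; 20 people gives n = 10. So P = C_10 = 16796.
The number of triangulations of a 13-gon is the Catalan number C_11 (index = sides − 2). So Q = C_11 = 58786.
A rooted plane tree with 10 edges has 11 nodes, and the count is C_10. So R = C_10 = 16796.
P + Q − R = 16796 + 58786 − 16796 = 58786.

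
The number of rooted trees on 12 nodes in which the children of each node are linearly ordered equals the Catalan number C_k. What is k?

11

A rooted plane tree on 12 nodes has 11 edges, and such trees are counted by C_11.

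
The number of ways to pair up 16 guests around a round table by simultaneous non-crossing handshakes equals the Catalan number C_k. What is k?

8

With 16 = 2·8 people, non-crossing handshake pairings are non-crossing perfect matchings on a circle, counted by C_8.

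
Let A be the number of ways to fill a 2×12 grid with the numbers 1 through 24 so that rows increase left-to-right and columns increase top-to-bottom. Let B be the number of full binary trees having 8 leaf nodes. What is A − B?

207583

Standard Young tableaux of shape 2×n are counted by C_n; here n = 12. So A = C_12 = 208012.
Full binary trees with 8 leaves have 8−1 = 7 internal nodes, so there are C_7 of them. So B = C_7 = 429.
A − B = 208012 − 429 = 207583.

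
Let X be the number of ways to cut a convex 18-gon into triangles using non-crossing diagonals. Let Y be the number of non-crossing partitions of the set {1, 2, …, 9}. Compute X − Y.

The number of triangulations of an 18-gon is the Catalan number C_16 (index = sides − 2). So X = C_16 = 35357670.
The non-crossing partitions of [9] form a lattice of size C_9. So Y = C_9 = 4862.
X − Y = 35357670 − 4862 = 35352808.

35352808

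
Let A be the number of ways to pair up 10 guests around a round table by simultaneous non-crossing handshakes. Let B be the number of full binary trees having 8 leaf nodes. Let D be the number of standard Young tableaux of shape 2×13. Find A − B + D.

With 10 = 2·5 people, non-crossing handshake pairings are non-crossing perfect matchings on a circle, counted by C_5. So A = C_5 = 42.
Full binary trees with 8 leaves have 8−1 = 7 internal nodes, so there are C_7 of them. So B = C_7 = 429.
By the hook-length formula (or a Dyck-path bijection), SYT of shape 2×13 number C_13. So D = C_13 = 742900.
A − B + D = 42 − 429 + 742900 = 742513.

742513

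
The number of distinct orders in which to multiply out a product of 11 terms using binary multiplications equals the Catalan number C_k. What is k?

Bracketing 11 factors into binary products is counted by C_{11−1} = C_10.

10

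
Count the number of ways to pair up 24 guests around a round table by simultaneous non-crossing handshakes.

208012

Non-crossing handshake pairings of 2n people are counted by C_n; 24 people gives n = 12.
C_12 = C(24,12)/13 = 2704156/13 = 208012.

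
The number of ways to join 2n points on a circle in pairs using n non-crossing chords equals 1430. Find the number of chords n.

8

Non-crossing pairings of 2n points on a circle are counted by C_n. The Catalan number equal to 1430 is C_8.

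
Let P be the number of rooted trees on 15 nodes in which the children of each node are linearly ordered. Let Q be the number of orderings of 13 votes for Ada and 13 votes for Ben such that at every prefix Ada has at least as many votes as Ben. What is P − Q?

Rooted ordered (plane) trees on m nodes have m−1 edges and are counted by C_{m−1}; m = 15 gives C_14. So P = C_14 = 2674440.
Reading a vote for the leader as '(' and for the other as ')' turns such a sequence into a balanced string of 13 pairs, so the count is C_13. So Q = C_13 = 742900.
P − Q = 2674440 − 742900 = 1931540.

1931540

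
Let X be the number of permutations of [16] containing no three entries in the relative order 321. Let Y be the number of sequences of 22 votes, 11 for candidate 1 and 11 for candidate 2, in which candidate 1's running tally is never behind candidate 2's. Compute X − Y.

35298884

For any fixed pattern of length 3, the pattern-avoiding permutations of [16] number C_16. So X = C_16 = 35357670.
Ballot sequences with n votes each where one side never trails are Dyck words, counted by C_n; here n = 11. So Y = C_11 = 58786.
X − Y = 35357670 − 58786 = 35298884.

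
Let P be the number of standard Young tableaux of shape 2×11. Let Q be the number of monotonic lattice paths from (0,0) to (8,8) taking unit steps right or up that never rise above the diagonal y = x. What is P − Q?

57356

Standard Young tableaux of shape 2×n are counted by C_n; here n = 11. So P = C_11 = 58786.
Monotone paths in an n×n grid that stay weakly below the diagonal are counted by C_n; here n = 8. So Q = C_8 = 1430.
P − Q = 58786 − 1430 = 57356.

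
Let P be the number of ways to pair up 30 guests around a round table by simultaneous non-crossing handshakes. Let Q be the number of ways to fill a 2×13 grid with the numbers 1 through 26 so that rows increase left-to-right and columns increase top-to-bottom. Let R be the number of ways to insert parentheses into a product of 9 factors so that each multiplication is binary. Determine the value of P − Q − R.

8950515

Non-crossing handshake pairings of 2n people are counted by C_n; 30 people gives n = 15. So P = C_15 = 9694845.
Standard Young tableaux of shape 2×n are counted by C_n; here n = 13. So Q = C_13 = 742900.
Parenthesizations of m factors correspond to full binary trees with m leaves, counted by C_{m−1}; m = 9 gives C_8. So R = C_8 = 1430.
P − Q − R = 9694845 − 742900 − 1430 = 8950515.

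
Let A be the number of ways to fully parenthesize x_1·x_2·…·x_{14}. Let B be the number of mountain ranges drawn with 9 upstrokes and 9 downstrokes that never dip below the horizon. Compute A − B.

738038

Parenthesizations of m factors correspond to full binary trees with m leaves, counted by C_{m−1}; m = 14 gives C_13. So A = C_13 = 742900.
Paths of 9 up- and 9 down-steps that never dip below the axis are Dyck paths; their count is C_9. So B = C_9 = 4862.
A − B = 742900 − 4862 = 738038.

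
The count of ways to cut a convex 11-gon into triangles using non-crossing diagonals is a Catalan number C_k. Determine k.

9

A convex 11-gon is triangulated into 9 triangles, and the number of such triangulations is the Catalan number C_{11−2} = C_9.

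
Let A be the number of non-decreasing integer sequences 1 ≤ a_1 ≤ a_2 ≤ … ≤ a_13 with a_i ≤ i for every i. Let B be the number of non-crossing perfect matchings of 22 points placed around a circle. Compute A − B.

Weakly increasing sequences with a_i ≤ i biject with Dyck paths of semilength 13, so there are C_13. So A = C_13 = 742900.
Pairing 22 circle points by 11 non-crossing chords gives C_11 matchings. So B = C_11 = 58786.
A − B = 742900 − 58786 = 684114.

684114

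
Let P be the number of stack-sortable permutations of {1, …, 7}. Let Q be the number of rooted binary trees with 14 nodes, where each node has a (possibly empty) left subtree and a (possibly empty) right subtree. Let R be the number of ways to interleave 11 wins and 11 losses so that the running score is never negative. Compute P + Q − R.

By Knuth's characterisation, the stack-sortable permutations of length 7 are the 231-avoiders, numbering C_7. So P = C_7 = 429.
Binary trees (left/right distinguished) on n nodes are counted by C_n; here n = 14. So Q = C_14 = 2674440.
Ballot sequences with n votes each where one side never trails are Dyck words, counted by C_n; here n = 11. So R = C_11 = 58786.
P + Q − R = 429 + 2674440 − 58786 = 2616083.

2616083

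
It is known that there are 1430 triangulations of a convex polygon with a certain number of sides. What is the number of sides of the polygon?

Triangulations of a convex m-gon are counted by C_{m−2}. The Catalan number equal to 1430 is C_8.
So m − 2 = 8, giving m = 10 sides.

10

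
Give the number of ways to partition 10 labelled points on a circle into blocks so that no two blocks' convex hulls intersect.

The non-crossing partitions of [10] form a lattice of size C_10.
C_10 = C(20,10)/11 = 184756/11 = 16796.

16796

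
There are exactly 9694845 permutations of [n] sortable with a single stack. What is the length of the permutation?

15

Stack-sortable permutations of [n] are counted by C_n. Since C_15 = 9694845, the index is 15.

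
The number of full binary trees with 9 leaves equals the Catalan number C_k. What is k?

8

A full binary tree with L leaves has L−1 internal nodes and is counted by C_{L−1}; L = 9 gives C_8.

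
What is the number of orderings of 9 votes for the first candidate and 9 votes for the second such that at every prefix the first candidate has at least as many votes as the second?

4862

Reading a vote for the leader as '(' and for the other as ')' turns such a sequence into a balanced string of 9 pairs, so the count is C_9.
C_9 = C_8 · 2(2·8+1)/(8+2) = 1430 · 34/10 = 4862.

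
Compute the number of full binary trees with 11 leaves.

16796

Full binary trees with 11 leaves have 11−1 = 10 internal nodes, so there are C_10 of them.
C_10 = 16796.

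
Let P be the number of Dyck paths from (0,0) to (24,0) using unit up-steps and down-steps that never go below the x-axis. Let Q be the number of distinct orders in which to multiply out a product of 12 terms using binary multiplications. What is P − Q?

Paths of 12 up- and 12 down-steps that never dip below the axis are Dyck paths; their count is C_12. So P = C_12 = 208012.
Ways to associate a product of 12 factors correspond to binary trees on 12 leaves, so the count is C_11. So Q = C_11 = 58786.
P − Q = 208012 − 58786 = 149226.

149226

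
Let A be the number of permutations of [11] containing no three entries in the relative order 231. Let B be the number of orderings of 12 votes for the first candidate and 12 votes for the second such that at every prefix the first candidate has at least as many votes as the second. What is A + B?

266798

Permutations of [n] avoiding any single length-3 pattern are counted by C_n; here n = 11. So A = C_11 = 58786.
Reading a vote for the leader as '(' and for the other as ')' turns such a sequence into a balanced string of 12 pairs, so the count is C_12. So B = C_12 = 208012.
A + B = 58786 + 208012 = 266798.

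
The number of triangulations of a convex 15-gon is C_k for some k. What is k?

13

A convex 15-gon is triangulated into 13 triangles, and the number of such triangulations is the Catalan number C_{15−2} = C_13.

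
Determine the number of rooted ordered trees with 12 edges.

A rooted plane tree with 12 edges has 13 nodes, and the count is C_12.
C_12 = 208012.

208012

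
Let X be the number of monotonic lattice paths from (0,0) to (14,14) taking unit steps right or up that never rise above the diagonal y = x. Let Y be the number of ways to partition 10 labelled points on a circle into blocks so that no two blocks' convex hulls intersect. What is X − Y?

Sub-diagonal monotone paths from (0,0) to (14,14) biject with Dyck paths of semilength 14, giving C_14. So X = C_14 = 2674440.
Non-crossing partitions of an n-element set are counted by C_n; here n = 10. So Y = C_10 = 16796.
X − Y = 2674440 − 16796 = 2657644.

2657644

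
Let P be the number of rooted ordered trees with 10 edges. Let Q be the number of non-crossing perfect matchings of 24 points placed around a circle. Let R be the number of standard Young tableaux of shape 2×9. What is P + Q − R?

Rooted ordered trees with n edges are counted by C_n; here n = 10. So P = C_10 = 16796.
Non-crossing perfect matchings of 2n points on a circle are counted by C_n; with 24 points, n = 12. So Q = C_12 = 208012.
By the hook-length formula (or a Dyck-path bijection), SYT of shape 2×9 number C_9. So R = C_9 = 4862.
P + Q − R = 16796 + 208012 − 4862 = 219946.

219946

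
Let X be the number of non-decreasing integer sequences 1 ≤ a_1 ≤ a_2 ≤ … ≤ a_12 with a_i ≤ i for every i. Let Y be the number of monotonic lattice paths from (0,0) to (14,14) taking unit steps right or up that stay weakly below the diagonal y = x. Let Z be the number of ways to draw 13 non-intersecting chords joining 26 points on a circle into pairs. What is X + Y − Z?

Such sub-staircase sequences of length n are counted by C_n; here n = 12. So X = C_12 = 208012.
Monotone paths in an n×n grid that stay weakly below the diagonal are counted by C_n; here n = 14. So Y = C_14 = 2674440.
Pairing 26 circle points by 13 non-crossing chords gives C_13 matchings. So Z = C_13 = 742900.
X + Y − Z = 208012 + 2674440 − 742900 = 2139552.

2139552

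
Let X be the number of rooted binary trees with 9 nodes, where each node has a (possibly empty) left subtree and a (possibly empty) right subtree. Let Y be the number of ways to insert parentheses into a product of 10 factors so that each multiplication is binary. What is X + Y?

Rooted binary trees with 9 nodes (each child slot possibly empty) number C_9. So X = C_9 = 4862.
Bracketing 10 factors into binary products is counted by C_{10−1} = C_9. So Y = C_9 = 4862.
X + Y = 4862 + 4862 = 9724.

9724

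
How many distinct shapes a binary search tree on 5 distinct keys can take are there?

There are C_n binary search tree shapes on n keys; with n = 5 that is C_5.
C_5 = 42.

42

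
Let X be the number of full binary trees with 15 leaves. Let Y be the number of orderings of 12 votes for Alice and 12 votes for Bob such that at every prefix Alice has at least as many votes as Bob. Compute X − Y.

2466428

Full binary trees with 15 leaves have 15−1 = 14 internal nodes, so there are C_14 of them. So X = C_14 = 2674440.
Ballot sequences with n votes each where one side never trails are Dyck words, counted by C_n; here n = 12. So Y = C_12 = 208012.
X − Y = 2674440 − 208012 = 2466428.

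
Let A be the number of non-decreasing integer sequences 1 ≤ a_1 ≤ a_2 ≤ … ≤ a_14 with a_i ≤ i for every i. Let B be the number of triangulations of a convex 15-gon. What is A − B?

1931540

Such sub-staircase sequences of length n are counted by C_n; here n = 14. So A = C_14 = 2674440.
Triangulations of a convex m-gon are counted by C_{m−2}; with m = 15 this is C_13. So B = C_13 = 742900.
A − B = 2674440 − 742900 = 1931540.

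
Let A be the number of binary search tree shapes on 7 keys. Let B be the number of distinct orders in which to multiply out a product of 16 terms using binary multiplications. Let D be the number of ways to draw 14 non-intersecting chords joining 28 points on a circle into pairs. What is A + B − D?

Binary trees (left/right distinguished) on n nodes are counted by C_n; here n = 7. So A = C_7 = 429.
Ways to associate a product of 16 factors correspond to binary trees on 16 leaves, so the count is C_15. So B = C_15 = 9694845.
Pairing 28 circle points by 14 non-crossing chords gives C_14 matchings. So D = C_14 = 2674440.
A + B − D = 429 + 9694845 − 2674440 = 7020834.

7020834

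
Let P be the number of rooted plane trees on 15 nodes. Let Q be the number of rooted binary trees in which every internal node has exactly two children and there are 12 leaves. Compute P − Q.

2615654

Rooted ordered (plane) trees on m nodes have m−1 edges and are counted by C_{m−1}; m = 15 gives C_14. So P = C_14 = 2674440.
Full binary trees with 12 leaves have 12−1 = 11 internal nodes, so there are C_11 of them. So Q = C_11 = 58786.
P − Q = 2674440 − 58786 = 2615654.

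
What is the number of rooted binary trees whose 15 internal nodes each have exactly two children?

The number of full binary trees on 15 internal nodes is the Catalan number C_15.
C_15 = 9694845.

9694845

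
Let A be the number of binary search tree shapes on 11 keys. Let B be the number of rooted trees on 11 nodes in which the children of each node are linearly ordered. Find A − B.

41990

Rooted binary trees with 11 nodes (each child slot possibly empty) number C_11. So A = C_11 = 58786.
Rooted ordered (plane) trees on m nodes have m−1 edges and are counted by C_{m−1}; m = 11 gives C_10. So B = C_10 = 16796.
A − B = 58786 − 16796 = 41990.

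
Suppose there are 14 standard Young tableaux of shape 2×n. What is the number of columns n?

Standard Young tableaux of shape 2×n are counted by C_n, and C_4 = 14.

4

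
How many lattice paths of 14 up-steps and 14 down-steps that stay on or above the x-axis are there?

2674440

A Dyck path with 14 up-steps and 14 down-steps has semilength 14, so there are C_14 of them.
C_14 = C_13 · 2(2·13+1)/(13+2) = 742900 · 54/15 = 2674440.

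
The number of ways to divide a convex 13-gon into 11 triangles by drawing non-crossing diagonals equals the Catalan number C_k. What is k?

The number of triangulations of a 13-gon is the Catalan number C_11 (index = sides − 2).

11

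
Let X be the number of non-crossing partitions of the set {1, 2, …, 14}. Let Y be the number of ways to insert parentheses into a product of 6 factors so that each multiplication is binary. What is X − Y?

Non-crossing partitions of an n-element set are counted by C_n; here n = 14. So X = C_14 = 2674440.
Parenthesizations of m factors correspond to full binary trees with m leaves, counted by C_{m−1}; m = 6 gives C_5. So Y = C_5 = 42.
X − Y = 2674440 − 42 = 2674398.

2674398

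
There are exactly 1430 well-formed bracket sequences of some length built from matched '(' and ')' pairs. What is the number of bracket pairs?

8

Balanced strings of n bracket-pairs are counted by C_n. Since C_8 = 1430, the index is 8.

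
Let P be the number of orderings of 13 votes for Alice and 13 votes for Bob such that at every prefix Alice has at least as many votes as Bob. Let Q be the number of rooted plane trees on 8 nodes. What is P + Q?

Reading a vote for the leader as '(' and for the other as ')' turns such a sequence into a balanced string of 13 pairs, so the count is C_13. So P = C_13 = 742900.
A rooted plane tree on 8 nodes has 7 edges, and such trees are counted by C_7. So Q = C_7 = 429.
P + Q = 742900 + 429 = 743329.

743329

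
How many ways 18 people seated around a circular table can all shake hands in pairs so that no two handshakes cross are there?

With 18 = 2·9 people, non-crossing handshake pairings are non-crossing perfect matchings on a circle, counted by C_9.
C_9 = C(18,9)/10 = 48620/10 = 4862.

4862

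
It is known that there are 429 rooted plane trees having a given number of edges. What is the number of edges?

7

Rooted ordered trees with n edges are counted by C_n; 429 = C_7.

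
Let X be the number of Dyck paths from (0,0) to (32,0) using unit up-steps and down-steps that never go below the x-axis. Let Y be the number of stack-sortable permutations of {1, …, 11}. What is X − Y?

35298884

A Dyck path with 16 up-steps and 16 down-steps has semilength 16, so there are C_16 of them. So X = C_16 = 35357670.
By Knuth's characterisation, the stack-sortable permutations of length 11 are the 231-avoiders, numbering C_11. So Y = C_11 = 58786.
X − Y = 35357670 − 58786 = 35298884.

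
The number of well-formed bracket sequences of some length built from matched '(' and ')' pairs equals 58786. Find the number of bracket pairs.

11

Balanced strings of n bracket-pairs are counted by C_n. The Catalan number equal to 58786 is C_11.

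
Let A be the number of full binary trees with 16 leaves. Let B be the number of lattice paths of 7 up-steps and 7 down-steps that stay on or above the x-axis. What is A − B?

9694416

A full binary tree with L leaves has L−1 internal nodes and is counted by C_{L−1}; L = 16 gives C_15. So A = C_15 = 9694845.
A Dyck path with 7 up-steps and 7 down-steps has semilength 7, so there are C_7 of them. So B = C_7 = 429.
A − B = 9694845 − 429 = 9694416.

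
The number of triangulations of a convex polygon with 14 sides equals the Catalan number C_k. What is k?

12

Triangulations of a convex m-gon are counted by C_{m−2}; with m = 14 this is C_12.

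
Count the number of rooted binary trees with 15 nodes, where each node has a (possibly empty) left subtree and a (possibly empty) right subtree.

9694845

There are C_n binary search tree shapes on n keys; with n = 15 that is C_15.
C_15 = C_14 · 2(2·14+1)/(14+2) = 2674440 · 58/16 = 9694845.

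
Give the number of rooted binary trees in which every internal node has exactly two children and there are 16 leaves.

9694845

A full binary tree with L leaves has L−1 internal nodes and is counted by C_{L−1}; L = 16 gives C_15.
C_15 = C_14 · 2(2·14+1)/(14+2) = 2674440 · 58/16 = 9694845.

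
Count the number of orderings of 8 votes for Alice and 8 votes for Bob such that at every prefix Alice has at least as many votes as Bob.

Ballot sequences with n votes each where one side never trails are Dyck words, counted by C_n; here n = 8.
C_8 = 1430.

1430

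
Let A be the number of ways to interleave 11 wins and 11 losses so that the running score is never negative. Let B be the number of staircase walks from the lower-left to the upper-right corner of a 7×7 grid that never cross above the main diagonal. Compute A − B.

Ballot sequences with n votes each where one side never trails are Dyck words, counted by C_n; here n = 11. So A = C_11 = 58786.
Sub-diagonal monotone paths from (0,0) to (7,7) biject with Dyck paths of semilength 7, giving C_7. So B = C_7 = 429.
A − B = 58786 − 429 = 58357.

58357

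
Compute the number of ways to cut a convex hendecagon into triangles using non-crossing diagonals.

4862

Triangulations of a convex m-gon are counted by C_{m−2}; with m = 11 this is C_9.
C_9 = C_8 · 2(2·8+1)/(8+2) = 1430 · 34/10 = 4862.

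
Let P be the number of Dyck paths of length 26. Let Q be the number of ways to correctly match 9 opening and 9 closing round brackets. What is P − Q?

738038

Paths of 13 up- and 13 down-steps that never dip below the axis are Dyck paths; their count is C_13. So P = C_13 = 742900.
Balanced strings of n pairs of brackets are counted by C_n; here n = 9. So Q = C_9 = 4862.
P − Q = 742900 − 4862 = 738038.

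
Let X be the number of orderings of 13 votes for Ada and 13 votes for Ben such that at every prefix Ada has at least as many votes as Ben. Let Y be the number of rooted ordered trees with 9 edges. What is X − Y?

Ballot sequences with n votes each where one side never trails are Dyck words, counted by C_n; here n = 13. So X = C_13 = 742900.
A rooted plane tree with 9 edges has 10 nodes, and the count is C_9. So Y = C_9 = 4862.
X − Y = 742900 − 4862 = 738038.

738038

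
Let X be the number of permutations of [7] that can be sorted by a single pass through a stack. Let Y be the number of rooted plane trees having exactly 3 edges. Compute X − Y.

By Knuth's characterisation, the stack-sortable permutations of length 7 are the 231-avoiders, numbering C_7. So X = C_7 = 429.
Rooted ordered trees with n edges are counted by C_n; here n = 3. So Y = C_3 = 5.
X − Y = 429 − 5 = 424.

424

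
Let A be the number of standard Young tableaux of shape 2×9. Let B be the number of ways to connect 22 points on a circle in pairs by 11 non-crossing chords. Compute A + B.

63648

By the hook-length formula (or a Dyck-path bijection), SYT of shape 2×9 number C_9. So A = C_9 = 4862.
Pairing 22 circle points by 11 non-crossing chords gives C_11 matchings. So B = C_11 = 58786.
A + B = 4862 + 58786 = 63648.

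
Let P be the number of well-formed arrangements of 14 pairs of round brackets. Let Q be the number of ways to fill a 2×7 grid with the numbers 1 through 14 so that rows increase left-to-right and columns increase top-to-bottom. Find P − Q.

2674011

Balanced strings of n pairs of brackets are counted by C_n; here n = 14. So P = C_14 = 2674440.
By the hook-length formula (or a Dyck-path bijection), SYT of shape 2×7 number C_7. So Q = C_7 = 429.
P − Q = 2674440 − 429 = 2674011.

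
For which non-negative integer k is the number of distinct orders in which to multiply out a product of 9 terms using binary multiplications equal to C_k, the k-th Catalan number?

8

Bracketing 9 factors into binary products is counted by C_{9−1} = C_8.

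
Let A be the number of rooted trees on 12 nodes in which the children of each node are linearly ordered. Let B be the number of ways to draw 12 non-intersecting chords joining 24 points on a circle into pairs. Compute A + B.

A rooted plane tree on 12 nodes has 11 edges, and such trees are counted by C_11. So A = C_11 = 58786.
Pairing 24 circle points by 12 non-crossing chords gives C_12 matchings. So B = C_12 = 208012.
A + B = 58786 + 208012 = 266798.

266798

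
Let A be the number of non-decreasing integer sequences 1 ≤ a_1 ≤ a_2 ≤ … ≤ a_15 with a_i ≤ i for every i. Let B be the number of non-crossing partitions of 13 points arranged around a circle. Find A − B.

Weakly increasing sequences with a_i ≤ i biject with Dyck paths of semilength 15, so there are C_15. So A = C_15 = 9694845.
The non-crossing partitions of [13] form a lattice of size C_13. So B = C_13 = 742900.
A − B = 9694845 − 742900 = 8951945.

8951945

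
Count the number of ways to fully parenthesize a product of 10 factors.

4862

Parenthesizations of m factors correspond to full binary trees with m leaves, counted by C_{m−1}; m = 10 gives C_9.
C_9 = 4862.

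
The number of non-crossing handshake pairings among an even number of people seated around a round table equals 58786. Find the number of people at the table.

Non-crossing handshake pairings of 2n people are counted by C_n, and C_11 = 58786.
So n = 11, and there are 2n = 22 people.

22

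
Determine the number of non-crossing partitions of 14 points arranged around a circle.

Non-crossing partitions of an n-element set are counted by C_n; here n = 14.
C_14 = C(28,14)/15 = 40116600/15 = 2674440.

2674440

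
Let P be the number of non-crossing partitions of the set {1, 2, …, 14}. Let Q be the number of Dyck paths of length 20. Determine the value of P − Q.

2657644

Non-crossing partitions of an n-element set are counted by C_n; here n = 14. So P = C_14 = 2674440.
Paths of 10 up- and 10 down-steps that never dip below the axis are Dyck paths; their count is C_10. So Q = C_10 = 16796.
P − Q = 2674440 − 16796 = 2657644.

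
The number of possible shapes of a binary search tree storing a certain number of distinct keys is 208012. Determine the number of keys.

12

Binary search tree shapes on n keys are counted by C_n, and C_12 = 208012.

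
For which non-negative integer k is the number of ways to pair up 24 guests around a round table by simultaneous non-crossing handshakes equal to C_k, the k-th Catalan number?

12

With 24 = 2·12 people, non-crossing handshake pairings are non-crossing perfect matchings on a circle, counted by C_12.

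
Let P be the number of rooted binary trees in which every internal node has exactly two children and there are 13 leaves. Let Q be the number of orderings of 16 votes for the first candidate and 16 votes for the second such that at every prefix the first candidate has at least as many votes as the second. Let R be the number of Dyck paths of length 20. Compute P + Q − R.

35548886

A full binary tree with L leaves has L−1 internal nodes and is counted by C_{L−1}; L = 13 gives C_12. So P = C_12 = 208012.
Ballot sequences with n votes each where one side never trails are Dyck words, counted by C_n; here n = 16. So Q = C_16 = 35357670.
Paths of 10 up- and 10 down-steps that never dip below the axis are Dyck paths; their count is C_10. So R = C_10 = 16796.
P + Q − R = 208012 + 35357670 − 16796 = 35548886.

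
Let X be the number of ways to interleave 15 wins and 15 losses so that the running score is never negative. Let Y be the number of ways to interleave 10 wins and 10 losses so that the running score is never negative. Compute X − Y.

9678049

Reading a vote for the leader as '(' and for the other as ')' turns such a sequence into a balanced string of 15 pairs, so the count is C_15. So X = C_15 = 9694845.
Reading a vote for the leader as '(' and for the other as ')' turns such a sequence into a balanced string of 10 pairs, so the count is C_10. So Y = C_10 = 16796.
X − Y = 9694845 − 16796 = 9678049.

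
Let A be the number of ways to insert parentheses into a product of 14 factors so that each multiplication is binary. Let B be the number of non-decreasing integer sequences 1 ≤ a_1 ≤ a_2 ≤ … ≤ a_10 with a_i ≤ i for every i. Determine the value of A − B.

Ways to associate a product of 14 factors correspond to binary trees on 14 leaves, so the count is C_13. So A = C_13 = 742900.
Weakly increasing sequences with a_i ≤ i biject with Dyck paths of semilength 10, so there are C_10. So B = C_10 = 16796.
A − B = 742900 − 16796 = 726104.

726104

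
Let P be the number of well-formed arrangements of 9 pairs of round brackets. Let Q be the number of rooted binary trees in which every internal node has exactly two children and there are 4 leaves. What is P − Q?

Balanced strings of n pairs of brackets are counted by C_n; here n = 9. So P = C_9 = 4862.
A full binary tree with L leaves has L−1 internal nodes and is counted by C_{L−1}; L = 4 gives C_3. So Q = C_3 = 5.
P − Q = 4862 − 5 = 4857.

4857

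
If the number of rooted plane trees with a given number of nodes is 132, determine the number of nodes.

Rooted ordered trees on m nodes are counted by C_{m−1}. The Catalan number equal to 132 is C_6.
So the index is 6, and the number of nodes is 6 + 1 = 7.

7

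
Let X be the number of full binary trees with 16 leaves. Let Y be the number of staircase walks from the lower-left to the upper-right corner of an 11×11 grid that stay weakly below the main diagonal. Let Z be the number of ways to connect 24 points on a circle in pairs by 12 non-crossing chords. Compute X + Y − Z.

Full binary trees with 16 leaves have 16−1 = 15 internal nodes, so there are C_15 of them. So X = C_15 = 9694845.
Monotone paths in an n×n grid that stay weakly below the diagonal are counted by C_n; here n = 11. So Y = C_11 = 58786.
Non-crossing perfect matchings of 2n points on a circle are counted by C_n; with 24 points, n = 12. So Z = C_12 = 208012.
X + Y − Z = 9694845 + 58786 − 208012 = 9545619.

9545619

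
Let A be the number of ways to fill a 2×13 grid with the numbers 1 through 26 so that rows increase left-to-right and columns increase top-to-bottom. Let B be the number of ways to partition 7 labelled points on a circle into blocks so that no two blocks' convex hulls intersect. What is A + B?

743329

Standard Young tableaux of shape 2×n are counted by C_n; here n = 13. So A = C_13 = 742900.
The non-crossing partitions of [7] form a lattice of size C_7. So B = C_7 = 429.
A + B = 742900 + 429 = 743329.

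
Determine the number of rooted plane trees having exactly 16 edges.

35357670

Rooted ordered trees with n edges are counted by C_n; here n = 16.
C_16 = C(32,16)/17 = 601080390/17 = 35357670.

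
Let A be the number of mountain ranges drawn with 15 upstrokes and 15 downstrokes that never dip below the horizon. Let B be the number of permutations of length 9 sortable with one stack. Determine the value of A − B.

9689983

Dyck paths of semilength n (length 2n) are counted by C_n; here n = 15. So A = C_15 = 9694845.
Stack-sortable permutations are exactly the 231-avoiding ones, counted by C_n; here n = 9. So B = C_9 = 4862.
A − B = 9694845 − 4862 = 9689983.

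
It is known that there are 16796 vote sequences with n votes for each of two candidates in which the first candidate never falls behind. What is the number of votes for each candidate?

Such ballot sequences with n votes each are counted by C_n. Since C_10 = 16796, the index is 10.

10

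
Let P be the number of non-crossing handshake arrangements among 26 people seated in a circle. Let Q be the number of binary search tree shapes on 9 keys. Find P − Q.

Non-crossing handshake pairings of 2n people are counted by C_n; 26 people gives n = 13. So P = C_13 = 742900.
Rooted binary trees with 9 nodes (each child slot possibly empty) number C_9. So Q = C_9 = 4862.
P − Q = 742900 − 4862 = 738038.

738038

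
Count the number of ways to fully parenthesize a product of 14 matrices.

742900

Parenthesizations of m factors correspond to full binary trees with m leaves, counted by C_{m−1}; m = 14 gives C_13.
C_13 = C_12 · 2(2·12+1)/(12+2) = 208012 · 50/14 = 742900.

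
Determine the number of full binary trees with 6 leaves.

Full binary trees with 6 leaves have 6−1 = 5 internal nodes, so there are C_5 of them.
C_5 = 42.

42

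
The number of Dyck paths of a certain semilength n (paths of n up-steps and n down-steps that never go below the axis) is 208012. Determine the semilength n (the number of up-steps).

Dyck paths of semilength n are counted by C_n; 208012 = C_12.

12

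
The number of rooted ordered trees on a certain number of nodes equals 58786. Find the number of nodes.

Rooted ordered trees on m nodes are counted by C_{m−1}. Since C_11 = 58786, the index is 11.
So the index is 11, and the number of nodes is 11 + 1 = 12.

12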